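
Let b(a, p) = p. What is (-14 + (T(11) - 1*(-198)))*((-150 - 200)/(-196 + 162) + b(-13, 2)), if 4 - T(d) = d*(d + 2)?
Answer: 9405/17 ≈ 553.24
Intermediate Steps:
T(d) = 4 - d*(2 + d) (T(d) = 4 - d*(d + 2) = 4 - d*(2 + d))
(-14 + (T(11) - 1*(-198)))*((-150 - 200)/(-196 + 162) + b(-13, 2)) = (-14 + ((4 - 1*11² - 2*11) - 1*(-198)))*((-150 - 200)/(-196 + 162) + 2) = (-14 + ((4 - 1*121 - 22) + 198))*(-350/(-34) + 2) = (-14 + ((4 - 121 - 22) + 198))*(-350*(-1/34) + 2) = (-14 + (-139 + 198))*(175/17 + 2) = (-14 + 59)*(209/17) = 45*(209/17) = 9405/17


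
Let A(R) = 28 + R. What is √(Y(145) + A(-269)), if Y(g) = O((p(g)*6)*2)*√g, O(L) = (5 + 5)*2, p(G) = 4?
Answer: √(-241 + 20*√145) ≈ 0.41001*I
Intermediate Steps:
O(L) = 20 (O(L) = 10*2 = 20)
Y(g) = 20*√g
√(Y(145) + A(-269)) = √(20*√145 + (28 - 269)) = √(20*√145 - 241) = √(-241 + 20*√145)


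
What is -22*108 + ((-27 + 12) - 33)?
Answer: -2424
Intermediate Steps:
-22*108 + ((-27 + 12) - 33) = -2376 + (-15 - 33) = -2376 - 48 = -2424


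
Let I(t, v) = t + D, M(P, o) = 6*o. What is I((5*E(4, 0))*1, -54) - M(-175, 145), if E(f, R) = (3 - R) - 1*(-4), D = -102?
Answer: -937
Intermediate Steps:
E(f, R) = 7 - R (E(f, R) = (3 - R) + 4 = 7 - R)
I(t, v) = -102 + t (I(t, v) = t - 102 = -102 + t)
I((5*E(4, 0))*1, -54) - M(-175, 145) = (-102 + (5*(7 - 1*0))*1) - 6*145 = (-102 + (5*(7 + 0))*1) - 1*870 = (-102 + (5*7)*1) - 870 = (-102 + 35*1) - 870 = (-102 + 35) - 870 = -67 - 870 = -937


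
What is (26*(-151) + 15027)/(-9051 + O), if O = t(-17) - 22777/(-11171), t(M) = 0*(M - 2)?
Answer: -7294663/5946232 ≈ -1.2268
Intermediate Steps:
t(M) = 0 (t(M) = 0*(-2 + M) = 0)
O = 22777/11171 (O = 0 - 22777/(-11171) = 0 - 22777*(-1/11171) = 0 + 22777/11171 = 22777/11171 ≈ 2.0389)
(26*(-151) + 15027)/(-9051 + O) = (26*(-151) + 15027)/(-9051 + 22777/11171) = (-3926 + 15027)/(-101085944/11171) = 11101*(-11171/101085944) = -7294663/5946232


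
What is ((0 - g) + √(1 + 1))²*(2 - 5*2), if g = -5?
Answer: -216 - 80*√2 ≈ -329.14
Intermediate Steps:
((0 - g) + √(1 + 1))²*(2 - 5*2) = ((0 - 1*(-5)) + √(1 + 1))²*(2 - 5*2) = ((0 + 5) + √2)²*(2 - 10) = (5 + √2)²*(-8) = -8*(5 + √2)²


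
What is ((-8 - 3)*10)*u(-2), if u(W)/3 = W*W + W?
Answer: -660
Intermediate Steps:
u(W) = 3*W + 3*W² (u(W) = 3*(W*W + W) = 3*(W² + W) = 3*(W + W²) = 3*W + 3*W²)
((-8 - 3)*10)*u(-2) = ((-8 - 3)*10)*(3*(-2)*(1 - 2)) = (-11*10)*(3*(-2)*(-1)) = -110*6 = -660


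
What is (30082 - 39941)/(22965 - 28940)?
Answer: 9859/5975 ≈ 1.6500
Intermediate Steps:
(30082 - 39941)/(22965 - 28940) = -9859/(-5975) = -9859*(-1/5975) = 9859/5975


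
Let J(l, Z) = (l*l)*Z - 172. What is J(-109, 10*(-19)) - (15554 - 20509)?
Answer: -2252607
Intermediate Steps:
J(l, Z) = -172 + Z*l² (J(l, Z) = l²*Z - 172 = Z*l² - 172 = -172 + Z*l²)
J(-109, 10*(-19)) - (15554 - 20509) = (-172 + (10*(-19))*(-109)²) - (15554 - 20509) = (-172 - 190*11881) - 1*(-4955) = (-172 - 2257390) + 4955 = -2257562 + 4955 = -2252607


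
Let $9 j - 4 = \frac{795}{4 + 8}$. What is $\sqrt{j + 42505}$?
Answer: $\frac{\sqrt{1530461}}{6} \approx 206.19$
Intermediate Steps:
$j = \frac{281}{36}$ ($j = \frac{4}{9} + \frac{795 \frac{1}{4 + 8}}{9} = \frac{4}{9} + \frac{795 \cdot \frac{1}{12}}{9} = \frac{4}{9} + \frac{1}{9} \cdot \frac{265}{4} = \frac{4}{9} + \frac{265}{36} = \frac{281}{36} \approx 7.8056$)
$\sqrt{j + 42505} = \sqrt{\frac{281}{36} + 42505} = \sqrt{\frac{1530461}{36}} = \frac{\sqrt{1530461}}{6}$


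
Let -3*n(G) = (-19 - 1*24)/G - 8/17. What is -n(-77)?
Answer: 115/3927 ≈ 0.029284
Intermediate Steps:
n(G) = 8/51 + 43/(3*G) (n(G) = -((-19 - 1*24)/G - 8/17)/3 = -((-19 - 24)/G - 8*1/17)/3 = -(-43/G - 8/17)/3 = -(-8/17 - 43/G)/3 = 8/51 + 43/(3*G))
-n(-77) = -(731 + 8*(-77))/(51*(-77)) = -(-1)*(731 - 616)/(51*77) = -(-1)*115/(51*77) = -1*(-115/3927) = 115/3927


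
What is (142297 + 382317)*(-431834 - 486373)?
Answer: -481704247098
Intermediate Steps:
(142297 + 382317)*(-431834 - 486373) = 524614*(-918207) = -481704247098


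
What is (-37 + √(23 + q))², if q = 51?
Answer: (37 - √74)² ≈ 806.43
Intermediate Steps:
(-37 + √(23 + q))² = (-37 + √(23 + 51))² = (-37 + √74)²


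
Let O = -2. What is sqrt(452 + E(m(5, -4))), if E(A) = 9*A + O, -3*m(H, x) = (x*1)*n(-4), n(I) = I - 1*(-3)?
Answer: sqrt(438) ≈ 20.928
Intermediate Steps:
n(I) = 3 + I (n(I) = I + 3 = 3 + I)
m(H, x) = x/3 (m(H, x) = -x*1*(3 - 4)/3 = -x*(-1)/3 = -(-1)*x/3 = x/3)
E(A) = -2 + 9*A (E(A) = 9*A - 2 = -2 + 9*A)
sqrt(452 + E(m(5, -4))) = sqrt(452 + (-2 + 9*((1/3)*(-4)))) = sqrt(452 + (-2 + 9*(-4/3))) = sqrt(452 + (-2 - 12)) = sqrt(452 - 14) = sqrt(438)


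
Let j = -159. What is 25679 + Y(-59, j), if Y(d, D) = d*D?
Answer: 35060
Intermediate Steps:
Y(d, D) = D*d
25679 + Y(-59, j) = 25679 - 159*(-59) = 25679 + 9381 = 35060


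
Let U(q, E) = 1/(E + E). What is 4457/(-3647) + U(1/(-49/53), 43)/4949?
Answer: -270993993/221744894 ≈ -1.2221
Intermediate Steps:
U(q, E) = 1/(2*E)
4457/(-3647) + U(1/(-49/53), 43)/4949 = 4457/(-3647) + ((½)/43)/4949 = 4457*(-1/3647) + ((½)*(1/43))*(1/4949) = -4457/3647 + (1/86)*(1/4949) = -4457/3647 + 1/425614 = -270993993/221744894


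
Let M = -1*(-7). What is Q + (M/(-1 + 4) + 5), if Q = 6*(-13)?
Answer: -212/3 ≈ -70.667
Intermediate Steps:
M = 7
Q = -78
Q + (M/(-1 + 4) + 5) = -78 + (7/(-1 + 4) + 5) = -78 + (7/3 + 5) = -78 + 22/3 = -212/3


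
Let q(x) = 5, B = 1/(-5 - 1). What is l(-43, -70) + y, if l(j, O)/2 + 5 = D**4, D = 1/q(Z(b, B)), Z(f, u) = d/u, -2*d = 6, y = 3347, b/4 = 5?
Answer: 2085627/625 ≈ 3337.0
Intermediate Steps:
b = 20 (b = 4*5 = 20)
d = -3 (d = -1/2*6 = -3)
B = -1/6 (B = 1/(-6) = -1/6 ≈ -0.16667)
Z(f, u) = -3/u
D = 1/5 ≈ 0.20000
l(j, O) = -6248/625 (l(j, O) = -10 + 2*(1/5)**4 = -10 + 2*(1/625) = -10 + 2/625 = -6248/625)
l(-43, -70) + y = -6248/625 + 3347 = 2085627/625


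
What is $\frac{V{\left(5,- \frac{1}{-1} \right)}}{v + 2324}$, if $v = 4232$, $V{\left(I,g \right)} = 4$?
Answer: $\frac{1}{1639} \approx 0.00061013$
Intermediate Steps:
$\frac{V{\left(5,- \frac{1}{-1} \right)}}{v + 2324} = \frac{1}{4232 + 2324} \cdot 4 = \frac{1}{6556} \cdot 4 = \frac{1}{1639}$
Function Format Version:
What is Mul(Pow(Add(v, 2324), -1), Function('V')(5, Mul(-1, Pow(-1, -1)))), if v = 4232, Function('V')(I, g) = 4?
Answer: Rational(1, 1639) ≈ 0.00061013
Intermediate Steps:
Mul(Pow(Add(v, 2324), -1), Function('V')(5, Mul(-1, Pow(-1, -1)))) = Mul(Pow(Add(4232, 2324), -1), 4) = Mul(Pow(6556, -1), 4) = Mul(Rational(1, 6556), 4) = Rational(1, 1639)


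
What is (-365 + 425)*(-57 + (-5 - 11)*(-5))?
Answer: 1380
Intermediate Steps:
(-365 + 425)*(-57 + (-5 - 11)*(-5)) = 60*(-57 - 16*(-5)) = 60*(-57 + 80) = 60*23 = 1380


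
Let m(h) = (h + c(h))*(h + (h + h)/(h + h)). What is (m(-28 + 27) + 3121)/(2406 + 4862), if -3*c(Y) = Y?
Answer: 3121/7268 ≈ 0.42942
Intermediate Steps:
c(Y) = -Y/3
m(h) = 2*h*(1 + h)/3 (m(h) = (h - h/3)*(h + (h + h)/(h + h)) = (2*h/3)*(h + (2*h)/((2*h))) = (2*h/3)*(h + (2*h)*(1/(2*h))) = (2*h/3)*(h + 1) = (2*h/3)*(1 + h) = 2*h*(1 + h)/3)
(m(-28 + 27) + 3121)/(2406 + 4862) = (2*(-28 + 27)*(1 + (-28 + 27))/3 + 3121)/(2406 + 4862) = ((2/3)*(-1)*(1 - 1) + 3121)/7268 = ((2/3)*(-1)*0 + 3121)*(1/7268) = (0 + 3121)*(1/7268) = 3121*(1/7268) = 3121/7268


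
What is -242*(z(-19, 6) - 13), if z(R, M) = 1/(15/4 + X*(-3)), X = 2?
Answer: 29282/9 ≈ 3253.6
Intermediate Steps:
z(R, M) = -4/9 (z(R, M) = 1/(15/4 + 2*(-3)) = 1/(15*(¼) - 6) = 1/(15/4 - 6) = 1/(-9/4) = -4/9)
-242*(z(-19, 6) - 13) = -242*(-4/9 - 13) = -242*(-121/9) = 29282/9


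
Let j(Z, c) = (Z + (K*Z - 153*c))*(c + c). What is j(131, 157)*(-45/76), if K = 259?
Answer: -70925535/38 ≈ -1.8665e+6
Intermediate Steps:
j(Z, c) = 2*c*(-153*c + 260*Z) (j(Z, c) = (Z + (259*Z - 153*c))*(c + c) = (Z + (-153*c + 259*Z))*(2*c) = (-153*c + 260*Z)*(2*c) = 2*c*(-153*c + 260*Z))
j(131, 157)*(-45/76) = (2*157*(-153*157 + 260*131))*(-45/76) = (2*157*(-24021 + 34060))*(-45*1/76) = (2*157*10039)*(-45/76) = 3152246*(-45/76) = -70925535/38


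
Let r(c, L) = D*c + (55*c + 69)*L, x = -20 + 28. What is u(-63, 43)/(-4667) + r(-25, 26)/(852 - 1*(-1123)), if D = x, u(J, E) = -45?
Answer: -159317177/9217325 ≈ -17.285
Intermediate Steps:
x = 8
D = 8
r(c, L) = 8*c + L*(69 + 55*c) (r(c, L) = 8*c + (55*c + 69)*L = 8*c + (69 + 55*c)*L = 8*c + L*(69 + 55*c))
u(-63, 43)/(-4667) + r(-25, 26)/(852 - 1*(-1123)) = -45/(-4667) + (8*(-25) + 69*26 + 55*26*(-25))/(852 - 1*(-1123)) = -45*(-1/4667) + (-200 + 1794 - 35750)/(852 + 1123) = 45/4667 - 34156/1975 = -159317177/9217325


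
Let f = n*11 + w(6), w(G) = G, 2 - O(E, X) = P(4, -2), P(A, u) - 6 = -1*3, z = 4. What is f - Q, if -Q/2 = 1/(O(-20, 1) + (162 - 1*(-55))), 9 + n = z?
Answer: -5291/108 ≈ -48.991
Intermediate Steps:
n = -5 (n = -9 + 4 = -5)
P(A, u) = 3 (P(A, u) = 6 - 1*3 = 6 - 3 = 3)
O(E, X) = -1 (O(E, X) = 2 - 1*3 = 2 - 3 = -1)
Q = -1/108 (Q = -2/(-1 + (162 - 1*(-55))) = -2/(-1 + (162 + 55)) = -2/(-1 + 217) = -2/216 = -2*1/216 = -1/108 ≈ -0.0092593)
f = -49 (f = -5*11 + 6 = -55 + 6 = -49)
f - Q = -49 - 1*(-1/108) = -49 + 1/108 = -5291/108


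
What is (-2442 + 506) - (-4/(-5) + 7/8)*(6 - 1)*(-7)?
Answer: -15019/8 ≈ -1877.4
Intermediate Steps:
(-2442 + 506) - (-4/(-5) + 7/8)*(6 - 1)*(-7) = -1936 - (-4*(-⅕) + 7*(⅛))*5*(-7) = -1936 - (⅘ + 7/8)*(-35) = -1936 - 67*(-35)/40 = -1936 - 1*(-469/8) = -1936 + 469/8 = -15019/8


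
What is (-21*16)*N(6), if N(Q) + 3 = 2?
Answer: 336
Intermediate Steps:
N(Q) = -1 (N(Q) = -3 + 2 = -1)
(-21*16)*N(6) = -21*16*(-1) = -336*(-1) = 336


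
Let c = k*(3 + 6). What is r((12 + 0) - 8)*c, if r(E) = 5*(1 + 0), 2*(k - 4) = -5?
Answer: 135/2 ≈ 67.500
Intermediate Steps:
k = 3/2 (k = 4 + (½)*(-5) = 4 - 5/2 = 3/2 ≈ 1.5000)
c = 27/2 (c = 3*(3 + 6)/2 = (3/2)*9 = 27/2 ≈ 13.500)
r(E) = 5 (r(E) = 5*1 = 5)
r((12 + 0) - 8)*c = 5*(27/2) = 135/2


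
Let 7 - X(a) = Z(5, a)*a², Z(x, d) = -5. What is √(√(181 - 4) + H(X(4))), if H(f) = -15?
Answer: √(-15 + √177) ≈ 1.3023*I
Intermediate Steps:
X(a) = 7 + 5*a² (X(a) = 7 - (-5)*a² = 7 + 5*a²)
√(√(181 - 4) + H(X(4))) = √(√(181 - 4) - 15) = √(√177 - 15) = √(-15 + √177)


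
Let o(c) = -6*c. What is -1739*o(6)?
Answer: 62604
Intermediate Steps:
-1739*o(6) = -(-10434)*6 = -1739*(-36) = 62604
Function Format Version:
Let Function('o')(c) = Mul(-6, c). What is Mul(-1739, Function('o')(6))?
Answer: 62604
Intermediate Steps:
Mul(-1739, Function('o')(6)) = Mul(-1739, Mul(-6, 6)) = Mul(-1739, -36) = 62604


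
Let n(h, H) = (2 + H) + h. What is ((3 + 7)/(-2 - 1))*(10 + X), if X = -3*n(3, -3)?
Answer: -40/3 ≈ -13.333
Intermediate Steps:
n(h, H) = 2 + H + h
X = -6 (X = -3*(2 - 3 + 3) = -3*2 = -6)
((3 + 7)/(-2 - 1))*(10 + X) = ((3 + 7)/(-2 - 1))*(10 - 6) = (10/(-3))*4 = (10*(-⅓))*4 = -10/3*4 = -40/3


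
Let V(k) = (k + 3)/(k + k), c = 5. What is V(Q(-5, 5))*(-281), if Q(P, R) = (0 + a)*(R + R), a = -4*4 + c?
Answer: -30067/220 ≈ -136.67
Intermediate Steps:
a = -11 (a = -4*4 + 5 = -16 + 5 = -11)
Q(P, R) = -22*R (Q(P, R) = (0 - 11)*(R + R) = -22*R)
V(k) = (3 + k)/(2*k) (V(k) = (3 + k)/((2*k)) = (3 + k)*(1/(2*k)) = (3 + k)/(2*k))
V(Q(-5, 5))*(-281) = ((3 - 22*5)/(2*((-22*5))))*(-281) = ((½)*(3 - 110)/(-110))*(-281) = ((½)*(-1/110)*(-107))*(-281) = (107/220)*(-281) = -30067/220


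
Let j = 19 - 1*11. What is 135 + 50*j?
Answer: 535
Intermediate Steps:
j = 8 (j = 19 - 11 = 8)
135 + 50*j = 135 + 50*8 = 135 + 400 = 535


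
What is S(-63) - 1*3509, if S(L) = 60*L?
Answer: -7289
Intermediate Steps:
S(-63) - 1*3509 = 60*(-63) - 1*3509 = -3780 - 3509 = -7289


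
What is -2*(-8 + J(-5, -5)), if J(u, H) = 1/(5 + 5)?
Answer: 79/5 ≈ 15.800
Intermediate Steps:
J(u, H) = 1/10
-2*(-8 + J(-5, -5)) = -2*(-8 + 1/10) = -2*(-79/10) = 79/5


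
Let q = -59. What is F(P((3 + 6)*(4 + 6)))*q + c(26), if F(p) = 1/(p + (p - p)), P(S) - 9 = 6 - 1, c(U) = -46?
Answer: -703/14 ≈ -50.214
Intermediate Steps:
P(S) = 14 (P(S) = 9 + (6 - 1) = 9 + 5 = 14)
F(p) = 1/p (F(p) = 1/(p + 0) = 1/p)
F(P((3 + 6)*(4 + 6)))*q + c(26) = -59/14 - 46 = -703/14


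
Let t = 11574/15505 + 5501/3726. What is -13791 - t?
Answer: -796856967059/57771630 ≈ -13793.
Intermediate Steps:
t = 128417729/57771630 (t = 11574*(1/15505) + 5501*(1/3726) = 11574/15505 + 5501/3726 = 128417729/57771630 ≈ 2.2229)
-13791 - t = -13791 - 1*128417729/57771630 = -13791 - 128417729/57771630 = -796856967059/57771630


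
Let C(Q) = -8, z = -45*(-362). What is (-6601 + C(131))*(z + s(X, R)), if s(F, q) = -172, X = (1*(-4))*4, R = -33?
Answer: -106523862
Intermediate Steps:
z = 16290
X = -16 (X = -4*4 = -16)
(-6601 + C(131))*(z + s(X, R)) = (-6601 - 8)*(16290 - 172) = -6609*16118 = -106523862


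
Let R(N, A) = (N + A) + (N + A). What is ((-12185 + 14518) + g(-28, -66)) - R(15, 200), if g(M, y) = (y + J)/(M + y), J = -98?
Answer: 89523/47 ≈ 1904.7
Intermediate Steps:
g(M, y) = (-98 + y)/(M + y) (g(M, y) = (y - 98)/(M + y) = (-98 + y)/(M + y))
R(N, A) = 2*A + 2*N (R(N, A) = (A + N) + (A + N) = 2*A + 2*N)
((-12185 + 14518) + g(-28, -66)) - R(15, 200) = ((-12185 + 14518) + (-98 - 66)/(-28 - 66)) - (2*200 + 2*15) = (2333 - 164/(-94)) - (400 + 30) = (2333 - 1/94*(-164)) - 1*430 = (2333 + 82/47) - 430 = 109733/47 - 430 = 89523/47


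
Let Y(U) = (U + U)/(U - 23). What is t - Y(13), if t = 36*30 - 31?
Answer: 5258/5 ≈ 1051.6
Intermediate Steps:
Y(U) = 2*U/(-23 + U) (Y(U) = (2*U)/(-23 + U) = 2*U/(-23 + U))
t = 1049 (t = 1080 - 31 = 1049)
t - Y(13) = 1049 - 2*13/(-23 + 13) = 1049 - 2*13/(-10) = 1049 - 2*13*(-1)/10 = 1049 - 1*(-13/5) = 1049 + 13/5 = 5258/5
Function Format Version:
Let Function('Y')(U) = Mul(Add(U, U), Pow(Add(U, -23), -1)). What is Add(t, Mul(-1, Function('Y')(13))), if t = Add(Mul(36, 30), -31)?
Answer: Rational(5258, 5) ≈ 1051.6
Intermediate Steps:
Function('Y')(U) = Mul(2, U, Pow(Add(-23, U), -1)) (Function('Y')(U) = Mul(Mul(2, U), Pow(Add(-23, U), -1)) = Mul(2, U, Pow(Add(-23, U), -1)))
t = 1049 (t = Add(1080, -31) = 1049)
Add(t, Mul(-1, Function('Y')(13))) = Add(1049, Mul(-1, Mul(2, 13, Pow(Add(-23, 13), -1)))) = Add(1049, Mul(-1, Mul(2, 13, Pow(-10, -1)))) = Add(1049, Mul(-1, Mul(2, 13, Rational(-1, 10)))) = Add(1049, Mul(-1, Rational(-13, 5))) = Add(1049, Rational(13, 5)) = Rational(5258, 5)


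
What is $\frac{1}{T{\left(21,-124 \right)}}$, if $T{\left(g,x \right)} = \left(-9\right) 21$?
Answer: $- \frac{1}{189} \approx -0.005291$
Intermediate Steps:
$T{\left(g,x \right)} = -189$
$\frac{1}{T{\left(21,-124 \right)}} = \frac{1}{-189} = - \frac{1}{189}$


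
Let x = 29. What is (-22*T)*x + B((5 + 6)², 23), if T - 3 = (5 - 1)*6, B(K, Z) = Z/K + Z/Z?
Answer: -2084202/121 ≈ -17225.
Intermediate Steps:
B(K, Z) = 1 + Z/K (B(K, Z) = Z/K + 1 = 1 + Z/K)
T = 27 (T = 3 + (5 - 1)*6 = 3 + 4*6 = 3 + 24 = 27)
(-22*T)*x + B((5 + 6)², 23) = -22*27*29 + ((5 + 6)² + 23)/((5 + 6)²) = -594*29 + (11² + 23)/(11²) = -17226 + (121 + 23)/121 = -17226 + (1/121)*144 = -17226 + 144/121 = -2084202/121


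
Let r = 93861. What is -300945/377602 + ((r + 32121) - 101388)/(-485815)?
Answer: -155490338763/183444715630 ≈ -0.84761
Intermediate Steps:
-300945/377602 + ((r + 32121) - 101388)/(-485815) = -300945/377602 + ((93861 + 32121) - 101388)/(-485815) = -300945*1/377602 + (125982 - 101388)*(-1/485815) = -300945/377602 + 24594*(-1/485815) = -300945/377602 - 24594/485815 = -155490338763/183444715630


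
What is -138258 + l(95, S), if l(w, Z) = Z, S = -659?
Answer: -138917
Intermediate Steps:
-138258 + l(95, S) = -138258 - 659 = -138917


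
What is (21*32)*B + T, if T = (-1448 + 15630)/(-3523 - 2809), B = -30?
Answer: -63833651/3166 ≈ -20162.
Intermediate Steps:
T = -7091/3166 (T = 14182/(-6332) = 14182*(-1/6332) = -7091/3166 ≈ -2.2397)
(21*32)*B + T = (21*32)*(-30) - 7091/3166 = 672*(-30) - 7091/3166 = -20160 - 7091/3166 = -63833651/3166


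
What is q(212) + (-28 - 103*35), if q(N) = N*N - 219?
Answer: 41092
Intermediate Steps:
q(N) = -219 + N² (q(N) = N² - 219 = -219 + N²)
q(212) + (-28 - 103*35) = (-219 + 212²) + (-28 - 103*35) = (-219 + 44944) + (-28 - 3605) = 44725 - 3633 = 41092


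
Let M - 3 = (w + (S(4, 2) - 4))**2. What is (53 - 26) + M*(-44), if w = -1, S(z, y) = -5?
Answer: -4505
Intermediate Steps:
M = 103 (M = 3 + (-1 + (-5 - 4))**2 = 3 + (-1 - 9)**2 = 3 + (-10)**2 = 3 + 100 = 103)
(53 - 26) + M*(-44) = (53 - 26) + 103*(-44) = 27 - 4532 = -4505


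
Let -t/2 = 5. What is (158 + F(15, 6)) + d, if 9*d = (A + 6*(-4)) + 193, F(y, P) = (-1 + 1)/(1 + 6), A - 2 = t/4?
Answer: 3181/18 ≈ 176.72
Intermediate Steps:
t = -10 (t = -2*5 = -10)
A = -½ (A = 2 - 10/4 = 2 - 10*¼ = 2 - 5/2 = -½ ≈ -0.50000)
F(y, P) = 0 (F(y, P) = 0/7 = 0*(⅐) = 0)
d = 337/18 (d = ((-½ + 6*(-4)) + 193)/9 = ((-½ - 24) + 193)/9 = (-49/2 + 193)/9 = (⅑)*(337/2) = 337/18 ≈ 18.722)
(158 + F(15, 6)) + d = (158 + 0) + 337/18 = 158 + 337/18 = 3181/18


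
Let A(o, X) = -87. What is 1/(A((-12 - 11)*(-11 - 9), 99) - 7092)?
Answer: -1/7179 ≈ -0.00013930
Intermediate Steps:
1/(A((-12 - 11)*(-11 - 9), 99) - 7092) = 1/(-87 - 7092) = 1/(-7179) = -1/7179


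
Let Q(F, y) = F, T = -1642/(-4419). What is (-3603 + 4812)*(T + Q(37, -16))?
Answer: 66553435/1473 ≈ 45182.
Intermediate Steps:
T = 1642/4419 (T = -1642*(-1/4419) = 1642/4419 ≈ 0.37158)
(-3603 + 4812)*(T + Q(37, -16)) = (-3603 + 4812)*(1642/4419 + 37) = 1209*(165145/4419) = 66553435/1473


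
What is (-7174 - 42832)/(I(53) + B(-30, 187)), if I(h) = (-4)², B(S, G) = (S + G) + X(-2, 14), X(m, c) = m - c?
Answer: -50006/157 ≈ -318.51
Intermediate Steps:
B(S, G) = -16 + G + S (B(S, G) = (S + G) + (-2 - 1*14) = (G + S) + (-2 - 14) = (G + S) - 16 = -16 + G + S)
I(h) = 16
(-7174 - 42832)/(I(53) + B(-30, 187)) = (-7174 - 42832)/(16 + (-16 + 187 - 30)) = -50006/(16 + 141) = -50006/157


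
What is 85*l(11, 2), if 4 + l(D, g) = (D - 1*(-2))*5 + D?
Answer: 6120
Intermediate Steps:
l(D, g) = 6 + 6*D (l(D, g) = -4 + ((D - 1*(-2))*5 + D) = -4 + ((D + 2)*5 + D) = -4 + ((2 + D)*5 + D) = -4 + ((10 + 5*D) + D) = -4 + (10 + 6*D) = 6 + 6*D)
85*l(11, 2) = 85*(6 + 6*11) = 85*(6 + 66) = 85*72 = 6120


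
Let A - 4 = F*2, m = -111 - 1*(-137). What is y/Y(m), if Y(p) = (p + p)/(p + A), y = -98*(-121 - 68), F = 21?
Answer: 333396/13 ≈ 25646.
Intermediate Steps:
y = 18522 (y = -98*(-189) = 18522)
m = 26 (m = -111 + 137 = 26)
A = 46 (A = 4 + 21*2 = 4 + 42 = 46)
Y(p) = 2*p/(46 + p) (Y(p) = (p + p)/(p + 46) = (2*p)/(46 + p) = 2*p/(46 + p))
y/Y(m) = 18522/((2*26/(46 + 26))) = 18522/((2*26/72)) = 18522/((2*26*(1/72))) = 18522/(13/18) = 18522*(18/13) = 333396/13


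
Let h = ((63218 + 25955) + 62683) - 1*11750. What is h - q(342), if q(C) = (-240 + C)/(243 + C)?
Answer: 27320636/195 ≈ 1.4011e+5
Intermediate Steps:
q(C) = (-240 + C)/(243 + C)
h = 140106 (h = (89173 + 62683) - 11750 = 151856 - 11750 = 140106)
h - q(342) = 140106 - (-240 + 342)/(243 + 342) = 140106 - 102/585 = 140106 - 1*34/195 = 140106 - 34/195 = 27320636/195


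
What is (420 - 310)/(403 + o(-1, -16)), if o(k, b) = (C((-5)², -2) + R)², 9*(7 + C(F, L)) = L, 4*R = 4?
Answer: 8910/35779 ≈ 0.24903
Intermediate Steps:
R = 1 (R = (¼)*4 = 1)
C(F, L) = -7 + L/9
o(k, b) = 3136/81 (o(k, b) = ((-7 + (⅑)*(-2)) + 1)² = ((-7 - 2/9) + 1)² = (-65/9 + 1)² = (-56/9)² = 3136/81)
(420 - 310)/(403 + o(-1, -16)) = (420 - 310)/(403 + 3136/81) = 110/(35779/81) = 110*(81/35779) = 8910/35779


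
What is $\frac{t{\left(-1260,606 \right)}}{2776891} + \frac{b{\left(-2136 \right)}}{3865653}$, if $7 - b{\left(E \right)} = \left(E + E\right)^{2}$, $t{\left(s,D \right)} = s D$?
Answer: $- \frac{53629854886187}{10734497024823} \approx -4.996$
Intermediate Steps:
$t{\left(s,D \right)} = D s$
$b{\left(E \right)} = 7 - 4 E^{2}$ ($b{\left(E \right)} = 7 - \left(E + E\right)^{2} = 7 - \left(2 E\right)^{2} = 7 - 4 E^{2}$)
$\frac{t{\left(-1260,606 \right)}}{2776891} + \frac{b{\left(-2136 \right)}}{3865653} = \frac{606 \left(-1260\right)}{2776891} + \frac{7 - 4 \left(-2136\right)^{2}}{3865653} = \left(-763560\right) \frac{1}{2776891} + \left(7 - 18249984\right) \frac{1}{3865653} = - \frac{763560}{2776891} + \left(7 - 18249984\right) \frac{1}{3865653} = - \frac{763560}{2776891} - \frac{18249977}{3865653} = - \frac{53629854886187}{10734497024823}$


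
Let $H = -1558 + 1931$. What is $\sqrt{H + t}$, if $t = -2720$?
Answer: $i \sqrt{2347} \approx 48.446 i$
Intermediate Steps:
$H = 373$
$\sqrt{H + t} = \sqrt{373 - 2720} = \sqrt{-2347} = i \sqrt{2347}$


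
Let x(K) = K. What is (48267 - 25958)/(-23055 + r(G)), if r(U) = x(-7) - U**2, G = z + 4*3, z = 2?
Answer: -22309/23258 ≈ -0.95920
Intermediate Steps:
G = 14 (G = 2 + 4*3 = 2 + 12 = 14)
r(U) = -7 - U**2
(48267 - 25958)/(-23055 + r(G)) = (48267 - 25958)/(-23055 + (-7 - 1*14**2)) = 22309/(-23055 + (-7 - 1*196)) = 22309/(-23055 + (-7 - 196)) = 22309/(-23055 - 203) = 22309/(-23258) = 22309*(-1/23258) = -22309/23258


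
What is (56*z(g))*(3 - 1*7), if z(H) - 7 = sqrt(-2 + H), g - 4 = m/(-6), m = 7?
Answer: -1568 - 112*sqrt(30)/3 ≈ -1772.5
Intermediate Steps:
g = 17/6 (g = 4 + 7/(-6) = 4 + 7*(-1/6) = 4 - 7/6 = 17/6 ≈ 2.8333)
z(H) = 7 + sqrt(-2 + H)
(56*z(g))*(3 - 1*7) = (56*(7 + sqrt(-2 + 17/6)))*(3 - 1*7) = (56*(7 + sqrt(5/6)))*(3 - 7) = (56*(7 + sqrt(30)/6))*(-4) = (392 + 28*sqrt(30)/3)*(-4) = -1568 - 112*sqrt(30)/3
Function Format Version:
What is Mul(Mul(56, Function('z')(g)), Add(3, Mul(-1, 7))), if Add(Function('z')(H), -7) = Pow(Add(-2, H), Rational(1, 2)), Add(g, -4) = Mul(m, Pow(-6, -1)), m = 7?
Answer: Add(-1568, Mul(Rational(-112, 3), Pow(30, Rational(1, 2)))) ≈ -1772.5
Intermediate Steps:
g = Rational(17, 6) (g = Add(4, Mul(7, Pow(-6, -1))) = Add(4, Mul(7, Rational(-1, 6))) = Add(4, Rational(-7, 6)) = Rational(17, 6) ≈ 2.8333)
Function('z')(H) = Add(7, Pow(Add(-2, H), Rational(1, 2)))
Mul(Mul(56, Function('z')(g)), Add(3, Mul(-1, 7))) = Mul(Mul(56, Add(7, Pow(Add(-2, Rational(17, 6)), Rational(1, 2)))), Add(3, Mul(-1, 7))) = Mul(Mul(56, Add(7, Pow(Rational(5, 6), Rational(1, 2)))), Add(3, -7)) = Mul(Mul(56, Add(7, Mul(Rational(1, 6), Pow(30, Rational(1, 2))))), -4) = Mul(Add(392, Mul(Rational(28, 3), Pow(30, Rational(1, 2)))), -4) = Add(-1568, Mul(Rational(-112, 3), Pow(30, Rational(1, 2))))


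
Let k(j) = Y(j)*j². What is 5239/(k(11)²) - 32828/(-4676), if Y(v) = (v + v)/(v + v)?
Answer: 126283078/17115329 ≈ 7.3784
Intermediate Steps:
Y(v) = 1 (Y(v) = (2*v)/((2*v)) = (2*v)*(1/(2*v)) = 1)
k(j) = j² (k(j) = 1*j² = j²)
5239/(k(11)²) - 32828/(-4676) = 5239/((11²)²) - 32828/(-4676) = 5239/(121²) - 32828*(-1/4676) = 5239/14641 + 8207/1169 = 126283078/17115329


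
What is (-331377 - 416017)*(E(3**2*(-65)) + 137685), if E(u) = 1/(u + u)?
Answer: -60199391216953/585 ≈ -1.0290e+11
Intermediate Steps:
E(u) = 1/(2*u)
(-331377 - 416017)*(E(3**2*(-65)) + 137685) = (-331377 - 416017)*(1/(2*((3**2*(-65)))) + 137685) = -747394*(1/(2*((9*(-65)))) + 137685) = -747394*((1/2)/(-585) + 137685) = -747394*((1/2)*(-1/585) + 137685) = -747394*(-1/1170 + 137685) = -747394*161091449/1170 = -60199391216953/585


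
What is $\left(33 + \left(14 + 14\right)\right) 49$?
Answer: $2989$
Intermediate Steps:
$\left(33 + \left(14 + 14\right)\right) 49 = \left(33 + 28\right) 49 = 61 \cdot 49 = 2989$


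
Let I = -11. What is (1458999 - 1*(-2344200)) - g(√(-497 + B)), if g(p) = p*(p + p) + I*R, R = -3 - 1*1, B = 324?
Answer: 3803501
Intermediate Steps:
R = -4 (R = -3 - 1 = -4)
g(p) = 44 + 2*p² (g(p) = p*(p + p) - 11*(-4) = p*(2*p) + 44 = 2*p² + 44 = 44 + 2*p²)
(1458999 - 1*(-2344200)) - g(√(-497 + B)) = (1458999 - 1*(-2344200)) - (44 + 2*(√(-497 + 324))²) = (1458999 + 2344200) - (44 + 2*(√(-173))²) = 3803199 - (44 + 2*(I*√173)²) = 3803199 - (44 + 2*(-173)) = 3803199 - (44 - 346) = 3803199 - 1*(-302) = 3803199 + 302 = 3803501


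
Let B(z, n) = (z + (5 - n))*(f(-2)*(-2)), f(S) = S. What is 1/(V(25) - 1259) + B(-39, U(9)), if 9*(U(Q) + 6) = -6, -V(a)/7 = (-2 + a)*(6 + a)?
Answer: -2050003/18750 ≈ -109.33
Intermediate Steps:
V(a) = -7*(-2 + a)*(6 + a)
U(Q) = -20/3 (U(Q) = -6 + (1/9)*(-6) = -6 - 2/3 = -20/3)
B(z, n) = 20 - 4*n + 4*z (B(z, n) = (z + (5 - n))*(-2*(-2)) = (5 + z - n)*4 = 20 - 4*n + 4*z)
1/(V(25) - 1259) + B(-39, U(9)) = 1/((84 - 28*25 - 7*25**2) - 1259) + (20 - 4*(-20/3) + 4*(-39)) = 1/((84 - 700 - 7*625) - 1259) + (20 + 80/3 - 156) = 1/((84 - 700 - 4375) - 1259) - 328/3 = 1/(-4991 - 1259) - 328/3 = 1/(-6250) - 328/3 = -1/6250 - 328/3 = -2050003/18750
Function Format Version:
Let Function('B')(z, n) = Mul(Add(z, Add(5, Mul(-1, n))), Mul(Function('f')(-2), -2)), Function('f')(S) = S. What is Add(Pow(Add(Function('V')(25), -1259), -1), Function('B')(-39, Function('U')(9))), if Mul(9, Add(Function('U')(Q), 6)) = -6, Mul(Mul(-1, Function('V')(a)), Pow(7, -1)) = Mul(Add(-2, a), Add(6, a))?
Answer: Rational(-2050003, 18750) ≈ -109.33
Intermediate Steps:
Function('V')(a) = Mul(-7, Add(-2, a), Add(6, a)) (Function('V')(a) = Mul(-7, Mul(Add(-2, a), Add(6, a))) = Mul(-7, Add(-2, a), Add(6, a)))
Function('U')(Q) = Rational(-20, 3) (Function('U')(Q) = Add(-6, Mul(Rational(1, 9), -6)) = Add(-6, Rational(-2, 3)) = Rational(-20, 3))
Function('B')(z, n) = Add(20, Mul(-4, n), Mul(4, z)) (Function('B')(z, n) = Mul(Add(z, Add(5, Mul(-1, n))), Mul(-2, -2)) = Mul(Add(5, z, Mul(-1, n)), 4) = Add(20, Mul(-4, n), Mul(4, z)))
Add(Pow(Add(Function('V')(25), -1259), -1), Function('B')(-39, Function('U')(9))) = Add(Pow(Add(Add(84, Mul(-28, 25), Mul(-7, Pow(25, 2))), -1259), -1), Add(20, Mul(-4, Rational(-20, 3)), Mul(4, -39))) = Add(Pow(Add(Add(84, -700, Mul(-7, 625)), -1259), -1), Add(20, Rational(80, 3), -156)) = Add(Pow(Add(Add(84, -700, -4375), -1259), -1), Rational(-328, 3)) = Add(Pow(Add(-4991, -1259), -1), Rational(-328, 3)) = Add(Pow(-6250, -1), Rational(-328, 3)) = Add(Rational(-1, 6250), Rational(-328, 3)) = Rational(-2050003, 18750)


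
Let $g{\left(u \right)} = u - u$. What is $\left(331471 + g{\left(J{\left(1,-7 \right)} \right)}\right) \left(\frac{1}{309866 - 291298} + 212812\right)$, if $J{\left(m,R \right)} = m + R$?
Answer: $\frac{1309805408132207}{18568} \approx 7.0541 \cdot 10^{10}$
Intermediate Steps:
$J{\left(m,R \right)} = R + m$
$g{\left(u \right)} = 0$
$\left(331471 + g{\left(J{\left(1,-7 \right)} \right)}\right) \left(\frac{1}{309866 - 291298} + 212812\right) = \left(331471 + 0\right) \left(\frac{1}{309866 - 291298} + 212812\right) = 331471 \left(\frac{1}{18568} + 212812\right) = 331471 \cdot \frac{3951493217}{18568} = \frac{1309805408132207}{18568}$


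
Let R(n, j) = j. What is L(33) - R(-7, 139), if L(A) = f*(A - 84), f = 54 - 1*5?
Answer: -2638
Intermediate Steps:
f = 49 (f = 54 - 5 = 49)
L(A) = -4116 + 49*A (L(A) = 49*(A - 84) = 49*(-84 + A) = -4116 + 49*A)
L(33) - R(-7, 139) = (-4116 + 49*33) - 1*139 = (-4116 + 1617) - 139 = -2499 - 139 = -2638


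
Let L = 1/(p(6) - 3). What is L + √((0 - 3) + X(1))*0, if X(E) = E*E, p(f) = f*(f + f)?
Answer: 1/69 ≈ 0.014493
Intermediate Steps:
p(f) = 2*f² (p(f) = f*(2*f) = 2*f²)
X(E) = E²
L = 1/69 (L = 1/(2*6² - 3) = 1/(2*36 - 3) = 1/(72 - 3) = 1/69 ≈ 0.014493)
L + √((0 - 3) + X(1))*0 = 1/69 + √((0 - 3) + 1²)*0 = 1/69 + √(-3 + 1)*0 = 1/69 + √(-2)*0 = 1/69 + (I*√2)*0 = 1/69 + 0 = 1/69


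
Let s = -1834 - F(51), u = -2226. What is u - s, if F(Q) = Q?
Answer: -341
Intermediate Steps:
s = -1885 (s = -1834 - 1*51 = -1834 - 51 = -1885)
u - s = -2226 - 1*(-1885) = -2226 + 1885 = -341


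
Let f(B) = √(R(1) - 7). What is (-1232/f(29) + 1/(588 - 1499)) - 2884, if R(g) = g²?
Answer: -2627325/911 + 616*I*√6/3 ≈ -2884.0 + 502.96*I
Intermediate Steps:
f(B) = I*√6 (f(B) = √(1² - 7) = √(1 - 7) = √(-6) = I*√6)
(-1232/f(29) + 1/(588 - 1499)) - 2884 = (-1232*(-I*√6/6) + 1/(588 - 1499)) - 2884 = (-(-616)*I*√6/3 + 1/(-911)) - 2884 = (616*I*√6/3 - 1/911) - 2884 = (-1/911 + 616*I*√6/3) - 2884 = -2627325/911 + 616*I*√6/3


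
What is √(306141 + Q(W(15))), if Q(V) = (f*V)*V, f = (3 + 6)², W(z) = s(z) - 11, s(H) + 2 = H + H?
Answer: 65*√78 ≈ 574.06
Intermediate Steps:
s(H) = -2 + 2*H (s(H) = -2 + (H + H) = -2 + 2*H)
W(z) = -13 + 2*z (W(z) = (-2 + 2*z) - 11 = -13 + 2*z)
f = 81 (f = 9² = 81)
Q(V) = 81*V² (Q(V) = (81*V)*V = 81*V²)
√(306141 + Q(W(15))) = √(306141 + 81*(-13 + 2*15)²) = √(306141 + 81*(-13 + 30)²) = √(306141 + 81*17²) = √(306141 + 81*289) = √(306141 + 23409) = √329550 = 65*√78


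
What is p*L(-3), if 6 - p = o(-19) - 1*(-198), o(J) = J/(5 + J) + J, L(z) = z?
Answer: 7323/14 ≈ 523.07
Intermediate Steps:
o(J) = J + J/(5 + J) (o(J) = J/(5 + J) + J = J + J/(5 + J))
p = -2441/14 (p = 6 - (-19*(6 - 19)/(5 - 19) - 1*(-198)) = 6 - (-19*(-13)/(-14) + 198) = 6 - (-19*(-1/14)*(-13) + 198) = 6 - (-247/14 + 198) = 6 - 1*2525/14 = 6 - 2525/14 = -2441/14 ≈ -174.36)
p*L(-3) = -2441/14*(-3) = 7323/14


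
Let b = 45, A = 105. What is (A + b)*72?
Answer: 10800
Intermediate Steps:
(A + b)*72 = (105 + 45)*72 = 150*72 = 10800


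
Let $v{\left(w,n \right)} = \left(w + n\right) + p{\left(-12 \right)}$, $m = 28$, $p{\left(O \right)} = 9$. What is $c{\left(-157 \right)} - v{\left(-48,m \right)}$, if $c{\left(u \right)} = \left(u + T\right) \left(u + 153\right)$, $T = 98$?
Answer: $247$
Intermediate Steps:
$c{\left(u \right)} = \left(98 + u\right) \left(153 + u\right)$ ($c{\left(u \right)} = \left(u + 98\right) \left(u + 153\right) = \left(98 + u\right) \left(153 + u\right)$)
$v{\left(w,n \right)} = 9 + n + w$ ($v{\left(w,n \right)} = \left(w + n\right) + 9 = \left(n + w\right) + 9 = 9 + n + w$)
$c{\left(-157 \right)} - v{\left(-48,m \right)} = \left(14994 + \left(-157\right)^{2} + 251 \left(-157\right)\right) - \left(9 + 28 - 48\right) = \left(14994 + 24649 - 39407\right) - -11 = 236 + 11 = 247$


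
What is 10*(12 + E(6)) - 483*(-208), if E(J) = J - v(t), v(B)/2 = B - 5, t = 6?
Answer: 100624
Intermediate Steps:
v(B) = -10 + 2*B (v(B) = 2*(B - 5) = 2*(-5 + B) = -10 + 2*B)
E(J) = -2 + J (E(J) = J - (-10 + 2*6) = J - (-10 + 12) = J - 1*2 = J - 2 = -2 + J)
10*(12 + E(6)) - 483*(-208) = 10*(12 + (-2 + 6)) - 483*(-208) = 10*(12 + 4) + 100464 = 10*16 + 100464 = 160 + 100464 = 100624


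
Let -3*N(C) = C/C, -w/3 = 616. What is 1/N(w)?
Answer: -3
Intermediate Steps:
w = -1848 (w = -3*616 = -1848)
N(C) = -⅓ (N(C) = -C/(3*C) = -⅓*1 = -⅓)
1/N(w) = 1/(-⅓) = -3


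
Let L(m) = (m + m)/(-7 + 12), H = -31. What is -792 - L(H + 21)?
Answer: -788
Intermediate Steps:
L(m) = 2*m/5 (L(m) = (2*m)/5 = (2*m)*(⅕) = 2*m/5)
-792 - L(H + 21) = -792 - 2*(-31 + 21)/5 = -792 - 2*(-10)/5 = -792 - 1*(-4) = -792 + 4 = -788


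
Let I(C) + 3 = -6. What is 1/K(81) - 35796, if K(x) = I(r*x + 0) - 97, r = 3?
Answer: -3794377/106 ≈ -35796.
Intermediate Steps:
I(C) = -9 (I(C) = -3 - 6 = -9)
K(x) = -106 (K(x) = -9 - 97 = -106)
1/K(81) - 35796 = 1/(-106) - 35796 = -1/106 - 35796 = -3794377/106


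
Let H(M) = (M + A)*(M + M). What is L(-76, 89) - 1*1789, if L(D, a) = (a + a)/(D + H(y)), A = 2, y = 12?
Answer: -232481/130 ≈ -1788.3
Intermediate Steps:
H(M) = 2*M*(2 + M) (H(M) = (M + 2)*(M + M) = (2 + M)*(2*M) = 2*M*(2 + M))
L(D, a) = 2*a/(336 + D) (L(D, a) = (a + a)/(D + 2*12*(2 + 12)) = (2*a)/(D + 2*12*14) = (2*a)/(D + 336) = (2*a)/(336 + D) = 2*a/(336 + D))
L(-76, 89) - 1*1789 = 2*89/(336 - 76) - 1*1789 = 2*89/260 - 1789 = 2*89*(1/260) - 1789 = 89/130 - 1789 = -232481/130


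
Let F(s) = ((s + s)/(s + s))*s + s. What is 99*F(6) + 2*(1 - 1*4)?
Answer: 1182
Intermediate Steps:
F(s) = 2*s (F(s) = ((2*s)/((2*s)))*s + s = ((2*s)*(1/(2*s)))*s + s = 1*s + s = s + s = 2*s)
99*F(6) + 2*(1 - 1*4) = 99*(2*6) + 2*(1 - 1*4) = 99*12 + 2*(1 - 4) = 1188 + 2*(-3) = 1188 - 6 = 1182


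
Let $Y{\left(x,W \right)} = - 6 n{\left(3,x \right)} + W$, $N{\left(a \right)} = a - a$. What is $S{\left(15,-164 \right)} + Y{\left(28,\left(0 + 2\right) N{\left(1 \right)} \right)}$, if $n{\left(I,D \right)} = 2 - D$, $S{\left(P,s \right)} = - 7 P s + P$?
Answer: $17391$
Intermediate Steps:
$N{\left(a \right)} = 0$
$S{\left(P,s \right)} = P - 7 P s$ ($S{\left(P,s \right)} = - 7 P s + P = P - 7 P s$)
$Y{\left(x,W \right)} = -12 + W + 6 x$ ($Y{\left(x,W \right)} = - 6 \left(2 - x\right) + W = \left(-12 + 6 x\right) + W = -12 + W + 6 x$)
$S{\left(15,-164 \right)} + Y{\left(28,\left(0 + 2\right) N{\left(1 \right)} \right)} = 15 \left(1 - -1148\right) + \left(-12 + \left(0 + 2\right) 0 + 6 \cdot 28\right) = 15 \left(1 + 1148\right) + \left(-12 + 2 \cdot 0 + 168\right) = 15 \cdot 1149 + \left(-12 + 0 + 168\right) = 17235 + 156 = 17391$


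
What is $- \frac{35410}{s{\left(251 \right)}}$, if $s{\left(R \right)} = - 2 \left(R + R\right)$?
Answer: $\frac{17705}{502} \approx 35.269$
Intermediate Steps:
$s{\left(R \right)} = - 4 R$ ($s{\left(R \right)} = - 2 \cdot 2 R = - 4 R$)
$- \frac{35410}{s{\left(251 \right)}} = - \frac{35410}{\left(-4\right) 251} = - \frac{35410}{-1004} = \left(-35410\right) \left(- \frac{1}{1004}\right) = \frac{17705}{502}$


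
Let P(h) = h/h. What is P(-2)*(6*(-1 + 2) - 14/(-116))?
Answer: 355/58 ≈ 6.1207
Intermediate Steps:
P(h) = 1
P(-2)*(6*(-1 + 2) - 14/(-116)) = 1*(6*(-1 + 2) - 14/(-116)) = 1*(6*1 - 14*(-1/116)) = 1*(6 + 7/58) = 1*(355/58) = 355/58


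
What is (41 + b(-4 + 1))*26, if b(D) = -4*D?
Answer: 1378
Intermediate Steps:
(41 + b(-4 + 1))*26 = (41 - 4*(-4 + 1))*26 = (41 - 4*(-3))*26 = (41 + 12)*26 = 53*26 = 1378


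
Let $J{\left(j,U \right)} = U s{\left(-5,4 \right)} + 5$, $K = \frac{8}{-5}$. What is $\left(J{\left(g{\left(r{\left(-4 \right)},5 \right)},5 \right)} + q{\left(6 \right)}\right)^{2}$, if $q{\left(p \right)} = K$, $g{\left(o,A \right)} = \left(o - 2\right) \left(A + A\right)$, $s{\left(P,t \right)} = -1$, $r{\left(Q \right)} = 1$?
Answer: $\frac{64}{25} \approx 2.56$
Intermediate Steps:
$g{\left(o,A \right)} = 2 A \left(-2 + o\right)$ ($g{\left(o,A \right)} = \left(-2 + o\right) 2 A = 2 A \left(-2 + o\right)$)
$K = - \frac{8}{5}$ ($K = 8 \left(- \frac{1}{5}\right) = - \frac{8}{5} \approx -1.6$)
$J{\left(j,U \right)} = 5 - U$ ($J{\left(j,U \right)} = U \left(-1\right) + 5 = - U + 5 = 5 - U$)
$q{\left(p \right)} = - \frac{8}{5}$
$\left(J{\left(g{\left(r{\left(-4 \right)},5 \right)},5 \right)} + q{\left(6 \right)}\right)^{2} = \left(\left(5 - 5\right) - \frac{8}{5}\right)^{2} = \left(0 - \frac{8}{5}\right)^{2} = \left(- \frac{8}{5}\right)^{2} = \frac{64}{25}$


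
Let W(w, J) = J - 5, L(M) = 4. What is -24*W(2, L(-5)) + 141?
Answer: 165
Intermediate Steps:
W(w, J) = -5 + J
-24*W(2, L(-5)) + 141 = -24*(-5 + 4) + 141 = -24*(-1) + 141 = 24 + 141 = 165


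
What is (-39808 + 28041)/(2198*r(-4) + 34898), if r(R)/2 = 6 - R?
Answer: -11767/78858 ≈ -0.14922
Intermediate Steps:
r(R) = 12 - 2*R (r(R) = 2*(6 - R) = 12 - 2*R)
(-39808 + 28041)/(2198*r(-4) + 34898) = (-39808 + 28041)/(2198*(12 - 2*(-4)) + 34898) = -11767/(2198*(12 + 8) + 34898) = -11767/(2198*20 + 34898) = -11767/(43960 + 34898) = -11767/78858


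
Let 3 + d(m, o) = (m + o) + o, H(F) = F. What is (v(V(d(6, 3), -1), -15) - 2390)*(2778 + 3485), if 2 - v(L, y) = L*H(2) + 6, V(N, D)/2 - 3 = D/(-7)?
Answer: -105506498/7 ≈ -1.5072e+7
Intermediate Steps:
d(m, o) = -3 + m + 2*o (d(m, o) = -3 + ((m + o) + o) = -3 + (m + 2*o) = -3 + m + 2*o)
V(N, D) = 6 - 2*D/7 (V(N, D) = 6 + 2*(D/(-7)) = 6 + 2*(D*(-⅐)) = 6 + 2*(-D/7) = 6 - 2*D/7)
v(L, y) = -4 - 2*L (v(L, y) = 2 - (L*2 + 6) = 2 - (2*L + 6) = 2 - (6 + 2*L) = 2 + (-6 - 2*L) = -4 - 2*L)
(v(V(d(6, 3), -1), -15) - 2390)*(2778 + 3485) = ((-4 - 2*(6 - 2/7*(-1))) - 2390)*(2778 + 3485) = ((-4 - 2*(6 + 2/7)) - 2390)*6263 = ((-4 - 2*44/7) - 2390)*6263 = ((-4 - 88/7) - 2390)*6263 = (-116/7 - 2390)*6263 = -16846/7*6263 = -105506498/7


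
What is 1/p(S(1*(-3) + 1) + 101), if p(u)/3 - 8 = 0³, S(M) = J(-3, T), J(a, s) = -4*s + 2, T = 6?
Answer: 1/24 ≈ 0.041667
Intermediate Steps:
J(a, s) = 2 - 4*s
S(M) = -22 (S(M) = 2 - 4*6 = 2 - 24 = -22)
p(u) = 24 (p(u) = 24 + 3*0³ = 24 + 3*0 = 24 + 0 = 24)
1/p(S(1*(-3) + 1) + 101) = 1/24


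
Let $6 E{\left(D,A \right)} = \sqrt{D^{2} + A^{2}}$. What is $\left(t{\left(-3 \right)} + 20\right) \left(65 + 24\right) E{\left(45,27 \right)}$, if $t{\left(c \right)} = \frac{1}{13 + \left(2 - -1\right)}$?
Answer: $\frac{85707 \sqrt{34}}{32} \approx 15617.0$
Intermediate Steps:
$E{\left(D,A \right)} = \frac{\sqrt{A^{2} + D^{2}}}{6}$ ($E{\left(D,A \right)} = \frac{\sqrt{D^{2} + A^{2}}}{6} = \frac{\sqrt{A^{2} + D^{2}}}{6}$)
$t{\left(c \right)} = \frac{1}{16}$ ($t{\left(c \right)} = \frac{1}{13 + \left(2 + 1\right)} = \frac{1}{13 + 3} = \frac{1}{16}$)
$\left(t{\left(-3 \right)} + 20\right) \left(65 + 24\right) E{\left(45,27 \right)} = \left(\frac{1}{16} + 20\right) \left(65 + 24\right) \frac{\sqrt{27^{2} + 45^{2}}}{6} = \frac{321}{16} \cdot 89 \frac{\sqrt{729 + 2025}}{6} = \frac{28569 \frac{\sqrt{2754}}{6}}{16} = \frac{28569 \frac{9 \sqrt{34}}{6}}{16} = \frac{28569 \frac{3 \sqrt{34}}{2}}{16} = \frac{85707 \sqrt{34}}{32}$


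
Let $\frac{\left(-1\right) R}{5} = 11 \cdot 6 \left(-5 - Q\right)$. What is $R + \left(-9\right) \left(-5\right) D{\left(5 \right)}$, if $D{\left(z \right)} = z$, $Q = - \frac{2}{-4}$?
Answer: $2040$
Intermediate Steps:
$Q = \frac{1}{2}$ ($Q = \left(-2\right) \left(- \frac{1}{4}\right) = \frac{1}{2} \approx 0.5$)
$R = 1815$ ($R = - 5 \cdot 11 \cdot 6 \left(-5 - \frac{1}{2}\right) = - 5 \cdot 66 \left(-5 - \frac{1}{2}\right) = - 5 \cdot 66 \left(- \frac{11}{2}\right) = \left(-5\right) \left(-363\right) = 1815$)
$R + \left(-9\right) \left(-5\right) D{\left(5 \right)} = 1815 + \left(-9\right) \left(-5\right) 5 = 1815 + 45 \cdot 5 = 1815 + 225 = 2040$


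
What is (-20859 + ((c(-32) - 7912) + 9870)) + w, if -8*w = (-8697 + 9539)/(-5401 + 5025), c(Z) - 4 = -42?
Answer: -28483835/1504 ≈ -18939.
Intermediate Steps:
c(Z) = -38 (c(Z) = 4 - 42 = -38)
w = 421/1504 (w = -(-8697 + 9539)/(8*(-5401 + 5025)) = -421/(4*(-376)) = -421*(-1)/(4*376) = -1/8*(-421/188) = 421/1504 ≈ 0.27992)
(-20859 + ((c(-32) - 7912) + 9870)) + w = (-20859 + ((-38 - 7912) + 9870)) + 421/1504 = (-20859 + (-7950 + 9870)) + 421/1504 = (-20859 + 1920) + 421/1504 = -18939 + 421/1504 = -28483835/1504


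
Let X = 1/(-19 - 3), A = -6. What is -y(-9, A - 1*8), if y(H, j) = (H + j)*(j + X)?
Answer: -7107/22 ≈ -323.05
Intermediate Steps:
X = -1/22 (X = 1/(-22) = -1/22 ≈ -0.045455)
y(H, j) = (-1/22 + j)*(H + j) (y(H, j) = (H + j)*(j - 1/22) = (H + j)*(-1/22 + j) = (-1/22 + j)*(H + j))
-y(-9, A - 1*8) = -((-6 - 1*8)² - 1/22*(-9) - (-6 - 1*8)/22 - 9*(-6 - 1*8)) = -((-6 - 8)² + 9/22 - (-6 - 8)/22 - 9*(-6 - 8)) = -((-14)² + 9/22 - 1/22*(-14) - 9*(-14)) = -(196 + 9/22 + 7/11 + 126) = -1*7107/22 = -7107/22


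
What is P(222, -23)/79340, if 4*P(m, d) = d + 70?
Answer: 47/317360 ≈ 0.00014810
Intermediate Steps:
P(m, d) = 35/2 + d/4 (P(m, d) = (d + 70)/4 = (70 + d)/4 = 35/2 + d/4)
P(222, -23)/79340 = (35/2 + (1/4)*(-23))/79340 = (35/2 - 23/4)*(1/79340) = (47/4)*(1/79340) = 47/317360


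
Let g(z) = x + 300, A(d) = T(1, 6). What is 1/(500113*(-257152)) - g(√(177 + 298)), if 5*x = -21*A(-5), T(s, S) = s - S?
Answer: -41282223674497/128605058176 ≈ -321.00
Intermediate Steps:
A(d) = -5 (A(d) = 1 - 1*6 = 1 - 6 = -5)
x = 21 (x = (-21*(-5))/5 = (⅕)*105 = 21)
g(z) = 321 (g(z) = 21 + 300 = 321)
1/(500113*(-257152)) - g(√(177 + 298)) = 1/(500113*(-257152)) - 1*321 = (1/500113)*(-1/257152) - 321 = -1/128605058176 - 321 = -41282223674497/128605058176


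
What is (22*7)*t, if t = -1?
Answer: -154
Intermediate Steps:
(22*7)*t = (22*7)*(-1) = 154*(-1) = -154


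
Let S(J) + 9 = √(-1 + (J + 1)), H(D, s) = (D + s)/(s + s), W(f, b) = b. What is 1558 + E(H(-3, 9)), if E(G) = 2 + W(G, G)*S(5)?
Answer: 1557 + √5/3 ≈ 1557.7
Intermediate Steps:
H(D, s) = (D + s)/(2*s) (H(D, s) = (D + s)/((2*s)) = (D + s)*(1/(2*s)) = (D + s)/(2*s))
S(J) = -9 + √J (S(J) = -9 + √(-1 + (J + 1)) = -9 + √(-1 + (1 + J)) = -9 + √J)
E(G) = 2 + G*(-9 + √5)
1558 + E(H(-3, 9)) = 1558 + (2 - (½)*(-3 + 9)/9*(9 - √5)) = 1558 + (2 - (½)*(⅑)*6*(9 - √5)) = 1558 + (2 - 1*⅓*(9 - √5)) = 1558 + (2 + (-3 + √5/3)) = 1558 + (-1 + √5/3) = 1557 + √5/3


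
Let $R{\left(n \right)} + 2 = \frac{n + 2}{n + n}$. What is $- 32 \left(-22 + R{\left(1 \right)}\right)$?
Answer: $720$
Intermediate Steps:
$R{\left(n \right)} = -2 + \frac{2 + n}{2 n}$ ($R{\left(n \right)} = -2 + \frac{n + 2}{n + n} = -2 + \frac{2 + n}{2 n}$)
$- 32 \left(-22 + R{\left(1 \right)}\right) = - 32 \left(-22 - \left(\frac{3}{2} - 1^{-1}\right)\right) = - 32 \left(-22 + \left(- \frac{3}{2} + 1\right)\right) = - 32 \left(-22 - \frac{1}{2}\right) = \left(-32\right) \left(- \frac{45}{2}\right) = 720$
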